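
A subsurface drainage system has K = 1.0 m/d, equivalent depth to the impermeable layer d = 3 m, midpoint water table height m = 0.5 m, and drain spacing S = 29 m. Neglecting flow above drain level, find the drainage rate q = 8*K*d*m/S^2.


q = 8*K*d*m/S^2
q = 8*1.0*3*0.5/29^2
q = 12.0000 / 841

0.0143 m/d


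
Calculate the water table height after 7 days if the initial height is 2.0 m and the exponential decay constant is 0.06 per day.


m = m0 * exp(-k*t)
m = 2.0 * exp(-0.06 * 7)
m = 2.0 * exp(-0.4200)

1.3141 m


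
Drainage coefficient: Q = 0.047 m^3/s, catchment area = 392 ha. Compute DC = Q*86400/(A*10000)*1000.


DC = Q * 86400 / (A * 10000) * 1000
DC = 0.047 * 86400 / (392 * 10000) * 1000
DC = 4060800.0000 / 3920000

1.0359 mm/day


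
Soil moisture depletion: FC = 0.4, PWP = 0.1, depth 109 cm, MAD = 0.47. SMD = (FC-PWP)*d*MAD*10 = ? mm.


SMD = (FC - PWP) * d * MAD * 10
SMD = (0.4 - 0.1) * 109 * 0.47 * 10
SMD = 0.3000 * 109 * 0.47 * 10

153.6900 mm


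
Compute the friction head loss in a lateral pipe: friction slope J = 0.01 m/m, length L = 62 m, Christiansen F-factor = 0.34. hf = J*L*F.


hf = J * L * F = 0.01 * 62 * 0.34 = 0.2108 m

0.2108 m


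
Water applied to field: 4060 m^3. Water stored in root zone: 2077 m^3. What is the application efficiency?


Ea = V_root / V_field * 100 = 2077 / 4060 * 100 = 51.1576%

51.1576 %


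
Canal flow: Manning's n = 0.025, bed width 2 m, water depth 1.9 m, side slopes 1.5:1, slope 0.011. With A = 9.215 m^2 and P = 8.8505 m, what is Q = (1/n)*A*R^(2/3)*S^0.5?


R = A/P = 9.215/8.8505 = 1.041184
Q = (1/0.025) * 9.215 * 1.041184^(2/3) * 0.011^0.5

39.7134 m^3/s


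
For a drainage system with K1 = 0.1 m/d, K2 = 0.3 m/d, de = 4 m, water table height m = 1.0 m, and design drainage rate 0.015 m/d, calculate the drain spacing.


S^2 = 8*K2*de*m/q + 4*K1*m^2/q
S^2 = 8*0.3*4*1.0/0.015 + 4*0.1*1.0^2/0.015
S = sqrt(666.6667)

25.8199 m


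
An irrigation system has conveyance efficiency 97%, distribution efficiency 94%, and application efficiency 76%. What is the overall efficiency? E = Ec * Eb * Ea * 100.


Ec = 0.97, Eb = 0.94, Ea = 0.76
E = 0.97 * 0.94 * 0.76 * 100 = 69.2968%

69.2968 %


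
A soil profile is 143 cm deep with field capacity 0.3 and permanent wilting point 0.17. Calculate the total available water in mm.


AWC = (FC - PWP) * d * 10
AWC = (0.3 - 0.17) * 143 * 10
AWC = 0.1300 * 143 * 10

185.9000 mm


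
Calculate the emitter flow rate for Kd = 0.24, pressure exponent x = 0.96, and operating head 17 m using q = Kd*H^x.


q = Kd * H^x = 0.24 * 17^0.96 = 0.24 * 15.178574

3.6429 L/h


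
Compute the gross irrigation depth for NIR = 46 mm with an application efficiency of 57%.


Ea = 57% = 0.57
GID = NIR / Ea = 46 / 0.57 = 80.7018 mm

80.7018 mm


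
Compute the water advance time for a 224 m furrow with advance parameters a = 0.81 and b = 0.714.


t = (L/a)^(1/b)
t = (224/0.81)^(1/0.714)
t = 276.543210^(1/0.714)

2629.2757 min


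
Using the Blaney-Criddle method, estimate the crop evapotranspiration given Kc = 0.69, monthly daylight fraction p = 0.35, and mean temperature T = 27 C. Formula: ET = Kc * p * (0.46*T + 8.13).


ET = Kc * p * (0.46*T + 8.13)
ET = 0.69 * 0.35 * (0.46*27 + 8.13)
ET = 0.69 * 0.35 * 20.5500

4.9628 mm/day


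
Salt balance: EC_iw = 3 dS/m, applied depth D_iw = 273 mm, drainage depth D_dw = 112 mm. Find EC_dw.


EC_dw = EC_iw * D_iw / D_dw
EC_dw = 3 * 273 / 112
EC_dw = 819 / 112

7.3125 dS/m


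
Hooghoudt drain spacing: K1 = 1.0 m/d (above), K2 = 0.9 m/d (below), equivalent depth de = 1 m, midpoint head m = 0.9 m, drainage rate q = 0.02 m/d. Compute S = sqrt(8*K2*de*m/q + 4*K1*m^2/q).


S^2 = 8*K2*de*m/q + 4*K1*m^2/q
S^2 = 8*0.9*1*0.9/0.02 + 4*1.0*0.9^2/0.02
S = sqrt(486.0000)

22.0454 m


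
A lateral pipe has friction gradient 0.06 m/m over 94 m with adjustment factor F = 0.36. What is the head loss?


hf = J * L * F = 0.06 * 94 * 0.36 = 2.0304 m

2.0304 m


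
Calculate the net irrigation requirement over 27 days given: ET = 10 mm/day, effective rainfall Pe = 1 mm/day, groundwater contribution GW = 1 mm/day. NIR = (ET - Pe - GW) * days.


Daily deficit = ET - Pe - GW = 10 - 1 - 1 = 8 mm/day
NIR = 8 * 27 = 216 mm

216.0000 mm


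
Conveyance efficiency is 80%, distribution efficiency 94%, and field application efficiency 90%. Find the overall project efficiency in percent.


Ec = 0.8, Eb = 0.94, Ea = 0.9
E = 0.8 * 0.94 * 0.9 * 100 = 67.6800%

67.6800 %


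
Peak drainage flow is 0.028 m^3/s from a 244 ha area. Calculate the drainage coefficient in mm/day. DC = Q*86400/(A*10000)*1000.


DC = Q * 86400 / (A * 10000) * 1000
DC = 0.028 * 86400 / (244 * 10000) * 1000
DC = 2419200.0000 / 2440000

0.9915 mm/day


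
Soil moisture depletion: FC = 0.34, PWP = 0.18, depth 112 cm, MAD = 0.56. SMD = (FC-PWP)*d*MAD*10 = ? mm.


SMD = (FC - PWP) * d * MAD * 10
SMD = (0.34 - 0.18) * 112 * 0.56 * 10
SMD = 0.1600 * 112 * 0.56 * 10

100.3520 mm


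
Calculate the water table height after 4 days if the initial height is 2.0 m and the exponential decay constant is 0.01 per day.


m = m0 * exp(-k*t)
m = 2.0 * exp(-0.01 * 4)
m = 2.0 * exp(-0.0400)

1.9216 m


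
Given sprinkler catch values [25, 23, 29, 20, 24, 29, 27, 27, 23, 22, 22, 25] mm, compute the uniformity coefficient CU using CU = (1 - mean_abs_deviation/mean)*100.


mean = 24.666667 mm
MAD = 2.333333 mm
CU = (1 - 2.333333/24.666667)*100

90.5405 %


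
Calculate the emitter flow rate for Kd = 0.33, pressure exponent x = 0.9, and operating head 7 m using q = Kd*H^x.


q = Kd * H^x = 0.33 * 7^0.9 = 0.33 * 5.762199

1.9015 L/h


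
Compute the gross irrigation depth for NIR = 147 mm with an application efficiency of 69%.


Ea = 69% = 0.69
GID = NIR / Ea = 147 / 0.69 = 213.0435 mm

213.0435 mm


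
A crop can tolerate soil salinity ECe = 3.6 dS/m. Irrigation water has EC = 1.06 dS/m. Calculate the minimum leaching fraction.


LR = ECiw / (5*ECe - ECiw)
LR = 1.06 / (5*3.6 - 1.06)
LR = 1.06 / 16.9400

0.0626


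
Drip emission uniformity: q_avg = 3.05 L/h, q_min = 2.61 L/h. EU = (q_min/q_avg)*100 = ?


EU = (q_min/q_avg)*100 = (2.61/3.05)*100 = 85.5738%

85.5738 %


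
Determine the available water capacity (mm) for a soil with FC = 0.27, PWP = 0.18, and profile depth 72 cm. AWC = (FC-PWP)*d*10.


AWC = (FC - PWP) * d * 10
AWC = (0.27 - 0.18) * 72 * 10
AWC = 0.0900 * 72 * 10

64.8000 mm


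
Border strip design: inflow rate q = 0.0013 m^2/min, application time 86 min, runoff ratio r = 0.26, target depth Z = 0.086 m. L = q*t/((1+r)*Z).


L = q*t/((1+r)*Z)
L = 0.0013*86/((1+0.26)*0.086)
L = 0.1118/0.10836

1.0317 m


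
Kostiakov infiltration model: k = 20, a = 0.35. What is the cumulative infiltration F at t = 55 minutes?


F = k * t^a = 20 * 55^0.35
F = 20 * 4.065621

81.3124 mm


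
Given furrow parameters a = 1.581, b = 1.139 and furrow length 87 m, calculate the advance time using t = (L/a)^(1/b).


t = (L/a)^(1/b)
t = (87/1.581)^(1/1.139)
t = 55.028463^(1/1.139)

33.7421 min


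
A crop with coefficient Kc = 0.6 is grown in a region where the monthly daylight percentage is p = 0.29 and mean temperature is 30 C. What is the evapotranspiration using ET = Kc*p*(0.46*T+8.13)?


ET = Kc * p * (0.46*T + 8.13)
ET = 0.6 * 0.29 * (0.46*30 + 8.13)
ET = 0.6 * 0.29 * 21.9300

3.8158 mm/day


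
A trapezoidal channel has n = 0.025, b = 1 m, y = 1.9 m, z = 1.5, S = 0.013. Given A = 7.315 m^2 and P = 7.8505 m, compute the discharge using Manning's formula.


R = A/P = 7.315/7.8505 = 0.931788
Q = (1/0.025) * 7.315 * 0.931788^(2/3) * 0.013^0.5

31.8266 m^3/s


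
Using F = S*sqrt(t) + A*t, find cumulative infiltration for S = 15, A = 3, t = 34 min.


F = S*sqrt(t) + A*t
F = 15*sqrt(34) + 3*34
F = 15*5.830952 + 102

189.4643 mm


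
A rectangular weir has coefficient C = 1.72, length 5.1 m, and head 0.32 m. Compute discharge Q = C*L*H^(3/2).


Q = C * L * H^(3/2) = 1.72 * 5.1 * 0.32^1.5 = 1.72 * 5.1 * 0.181019

1.5879 m^3/s


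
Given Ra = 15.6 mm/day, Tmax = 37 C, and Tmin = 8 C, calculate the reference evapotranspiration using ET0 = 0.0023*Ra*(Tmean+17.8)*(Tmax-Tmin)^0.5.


Tmean = (Tmax + Tmin)/2 = (37 + 8)/2 = 22.5
ET0 = 0.0023 * 15.6 * (22.5 + 17.8) * sqrt(37 - 8)
ET0 = 0.0023 * 15.6 * 40.3 * 5.385165

7.7868 mm/day


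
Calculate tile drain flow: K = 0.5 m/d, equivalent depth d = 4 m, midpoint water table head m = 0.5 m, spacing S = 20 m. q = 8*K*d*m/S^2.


q = 8*K*d*m/S^2
q = 8*0.5*4*0.5/20^2
q = 8.0000 / 400

0.0200 m/d


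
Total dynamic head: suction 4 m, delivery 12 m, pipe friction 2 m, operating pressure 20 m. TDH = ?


TDH = Hs + Hd + hf + Hp = 4 + 12 + 2 + 20 = 38

38 m


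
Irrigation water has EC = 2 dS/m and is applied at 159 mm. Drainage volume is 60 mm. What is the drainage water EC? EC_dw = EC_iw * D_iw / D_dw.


EC_dw = EC_iw * D_iw / D_dw
EC_dw = 2 * 159 / 60
EC_dw = 318 / 60

5.3000 dS/m


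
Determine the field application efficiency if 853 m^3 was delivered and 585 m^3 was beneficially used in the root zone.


Ea = V_root / V_field * 100 = 585 / 853 * 100 = 68.5815%

68.5815 %


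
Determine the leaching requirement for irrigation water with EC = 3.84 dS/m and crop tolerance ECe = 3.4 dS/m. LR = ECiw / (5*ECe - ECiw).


LR = ECiw / (5*ECe - ECiw)
LR = 3.84 / (5*3.4 - 3.84)
LR = 3.84 / 13.1600

0.2918


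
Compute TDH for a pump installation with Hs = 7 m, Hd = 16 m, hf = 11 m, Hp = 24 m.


TDH = Hs + Hd + hf + Hp = 7 + 16 + 11 + 24 = 58

58 m


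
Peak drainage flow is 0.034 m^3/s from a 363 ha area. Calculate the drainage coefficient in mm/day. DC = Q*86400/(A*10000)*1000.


DC = Q * 86400 / (A * 10000) * 1000
DC = 0.034 * 86400 / (363 * 10000) * 1000
DC = 2937600.0000 / 3630000

0.8093 mm/day


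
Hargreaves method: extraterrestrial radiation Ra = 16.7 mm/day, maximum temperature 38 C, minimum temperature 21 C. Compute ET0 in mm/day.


Tmean = (Tmax + Tmin)/2 = (38 + 21)/2 = 29.5
ET0 = 0.0023 * 16.7 * (29.5 + 17.8) * sqrt(38 - 21)
ET0 = 0.0023 * 16.7 * 47.3 * 4.123106

7.4908 mm/day


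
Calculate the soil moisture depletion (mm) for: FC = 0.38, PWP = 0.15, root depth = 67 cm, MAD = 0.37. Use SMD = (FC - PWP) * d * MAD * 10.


SMD = (FC - PWP) * d * MAD * 10
SMD = (0.38 - 0.15) * 67 * 0.37 * 10
SMD = 0.2300 * 67 * 0.37 * 10

57.0170 mm


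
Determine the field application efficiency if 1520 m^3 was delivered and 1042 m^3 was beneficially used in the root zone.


Ea = V_root / V_field * 100 = 1042 / 1520 * 100 = 68.5526%

68.5526 %


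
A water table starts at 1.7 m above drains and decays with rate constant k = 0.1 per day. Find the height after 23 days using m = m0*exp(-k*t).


m = m0 * exp(-k*t)
m = 1.7 * exp(-0.1 * 23)
m = 1.7 * exp(-2.3000)

0.1704 m


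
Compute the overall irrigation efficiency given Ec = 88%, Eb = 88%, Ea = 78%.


Ec = 0.88, Eb = 0.88, Ea = 0.78
E = 0.88 * 0.88 * 0.78 * 100 = 60.4032%

60.4032 %


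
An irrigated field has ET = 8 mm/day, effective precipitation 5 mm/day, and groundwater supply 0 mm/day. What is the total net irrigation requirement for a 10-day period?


Daily deficit = ET - Pe - GW = 8 - 5 - 0 = 3 mm/day
NIR = 3 * 10 = 30 mm

30.0000 mm


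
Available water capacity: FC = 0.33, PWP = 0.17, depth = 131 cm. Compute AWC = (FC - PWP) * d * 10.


AWC = (FC - PWP) * d * 10
AWC = (0.33 - 0.17) * 131 * 10
AWC = 0.1600 * 131 * 10

209.6000 mm


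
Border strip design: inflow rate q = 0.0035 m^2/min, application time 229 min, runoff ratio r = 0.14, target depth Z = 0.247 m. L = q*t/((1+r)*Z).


L = q*t/((1+r)*Z)
L = 0.0035*229/((1+0.14)*0.247)
L = 0.8015/0.28158

2.8464 m


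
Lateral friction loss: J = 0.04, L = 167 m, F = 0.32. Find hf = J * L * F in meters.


hf = J * L * F = 0.04 * 167 * 0.32 = 2.1376 m

2.1376 m


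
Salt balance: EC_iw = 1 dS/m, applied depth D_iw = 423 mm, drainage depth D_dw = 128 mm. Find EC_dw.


EC_dw = EC_iw * D_iw / D_dw
EC_dw = 1 * 423 / 128
EC_dw = 423 / 128

3.3047 dS/m


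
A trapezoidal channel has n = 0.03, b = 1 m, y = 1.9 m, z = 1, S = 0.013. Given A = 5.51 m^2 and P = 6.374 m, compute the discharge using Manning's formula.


R = A/P = 5.51/6.374 = 0.864449
Q = (1/0.03) * 5.51 * 0.864449^(2/3) * 0.013^0.5

19.0033 m^3/s


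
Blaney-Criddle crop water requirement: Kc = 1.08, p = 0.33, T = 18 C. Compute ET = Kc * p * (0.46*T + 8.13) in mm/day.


ET = Kc * p * (0.46*T + 8.13)
ET = 1.08 * 0.33 * (0.46*18 + 8.13)
ET = 1.08 * 0.33 * 16.4100

5.8485 mm/day


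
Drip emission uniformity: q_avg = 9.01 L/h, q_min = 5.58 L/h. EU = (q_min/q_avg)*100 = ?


EU = (q_min/q_avg)*100 = (5.58/9.01)*100 = 61.9312%

61.9312 %


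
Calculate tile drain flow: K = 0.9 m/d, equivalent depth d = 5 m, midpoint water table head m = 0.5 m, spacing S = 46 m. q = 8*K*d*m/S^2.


q = 8*K*d*m/S^2
q = 8*0.9*5*0.5/46^2
q = 18.0000 / 2116

0.0085 m/d


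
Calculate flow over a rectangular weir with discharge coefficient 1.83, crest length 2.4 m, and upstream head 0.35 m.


Q = C * L * H^(3/2) = 1.83 * 2.4 * 0.35^1.5 = 1.83 * 2.4 * 0.207063

0.9094 m^3/s


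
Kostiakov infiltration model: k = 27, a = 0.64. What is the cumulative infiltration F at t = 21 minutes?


F = k * t^a = 27 * 21^0.64
F = 27 * 7.018113

189.4891 mm


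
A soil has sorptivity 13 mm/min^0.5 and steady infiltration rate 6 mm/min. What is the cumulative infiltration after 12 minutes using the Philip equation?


F = S*sqrt(t) + A*t
F = 13*sqrt(12) + 6*12
F = 13*3.464102 + 72

117.0333 mm


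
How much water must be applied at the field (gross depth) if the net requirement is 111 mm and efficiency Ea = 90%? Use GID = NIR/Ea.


Ea = 90% = 0.9
GID = NIR / Ea = 111 / 0.9 = 123.3333 mm

123.3333 mm


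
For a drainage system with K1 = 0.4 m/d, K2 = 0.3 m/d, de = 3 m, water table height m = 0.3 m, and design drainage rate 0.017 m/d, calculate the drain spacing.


S^2 = 8*K2*de*m/q + 4*K1*m^2/q
S^2 = 8*0.3*3*0.3/0.017 + 4*0.4*0.3^2/0.017
S = sqrt(135.5294)

11.6417 m


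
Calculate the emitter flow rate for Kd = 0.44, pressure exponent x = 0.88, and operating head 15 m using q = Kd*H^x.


q = Kd * H^x = 0.44 * 15^0.88 = 0.44 * 10.838279

4.7688 L/h


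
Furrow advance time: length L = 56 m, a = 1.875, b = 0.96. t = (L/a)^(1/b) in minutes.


t = (L/a)^(1/b)
t = (56/1.875)^(1/0.96)
t = 29.866667^(1/0.96)

34.4075 min


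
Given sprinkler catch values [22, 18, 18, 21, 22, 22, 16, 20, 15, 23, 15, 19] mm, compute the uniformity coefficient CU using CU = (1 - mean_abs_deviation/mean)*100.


mean = 19.250000 mm
MAD = 2.416667 mm
CU = (1 - 2.416667/19.250000)*100

87.4459 %


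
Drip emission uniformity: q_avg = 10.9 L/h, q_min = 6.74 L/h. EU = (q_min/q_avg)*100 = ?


EU = (q_min/q_avg)*100 = (6.74/10.9)*100 = 61.8349%

61.8349 %


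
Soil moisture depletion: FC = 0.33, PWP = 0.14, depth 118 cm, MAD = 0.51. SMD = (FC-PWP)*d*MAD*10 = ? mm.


SMD = (FC - PWP) * d * MAD * 10
SMD = (0.33 - 0.14) * 118 * 0.51 * 10
SMD = 0.1900 * 118 * 0.51 * 10

114.3420 mm


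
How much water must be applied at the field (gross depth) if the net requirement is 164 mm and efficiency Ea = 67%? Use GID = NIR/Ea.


Ea = 67% = 0.67
GID = NIR / Ea = 164 / 0.67 = 244.7761 mm

244.7761 mm


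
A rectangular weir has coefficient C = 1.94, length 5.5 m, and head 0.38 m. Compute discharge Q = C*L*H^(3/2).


Q = C * L * H^(3/2) = 1.94 * 5.5 * 0.38^1.5 = 1.94 * 5.5 * 0.234248

2.4994 m^3/s


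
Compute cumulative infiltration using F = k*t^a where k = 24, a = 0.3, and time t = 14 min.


F = k * t^a = 24 * 14^0.3
F = 24 * 2.207183

52.9724 mm


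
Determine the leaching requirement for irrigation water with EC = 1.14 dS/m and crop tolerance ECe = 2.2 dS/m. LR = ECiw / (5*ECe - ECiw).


LR = ECiw / (5*ECe - ECiw)
LR = 1.14 / (5*2.2 - 1.14)
LR = 1.14 / 9.8600

0.1156


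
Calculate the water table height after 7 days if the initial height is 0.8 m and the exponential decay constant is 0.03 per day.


m = m0 * exp(-k*t)
m = 0.8 * exp(-0.03 * 7)
m = 0.8 * exp(-0.2100)

0.6485 m


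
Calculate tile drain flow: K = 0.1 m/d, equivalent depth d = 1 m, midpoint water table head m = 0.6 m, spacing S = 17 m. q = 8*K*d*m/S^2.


q = 8*K*d*m/S^2
q = 8*0.1*1*0.6/17^2
q = 0.4800 / 289

0.0017 m/d


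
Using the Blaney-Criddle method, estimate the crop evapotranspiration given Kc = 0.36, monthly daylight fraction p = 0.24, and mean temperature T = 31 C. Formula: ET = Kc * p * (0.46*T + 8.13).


ET = Kc * p * (0.46*T + 8.13)
ET = 0.36 * 0.24 * (0.46*31 + 8.13)
ET = 0.36 * 0.24 * 22.3900

1.9345 mm/day


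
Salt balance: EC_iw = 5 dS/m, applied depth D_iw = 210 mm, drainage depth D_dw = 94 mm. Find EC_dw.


EC_dw = EC_iw * D_iw / D_dw
EC_dw = 5 * 210 / 94
EC_dw = 1050 / 94

11.1702 dS/m


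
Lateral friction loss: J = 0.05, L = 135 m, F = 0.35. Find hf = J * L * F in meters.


hf = J * L * F = 0.05 * 135 * 0.35 = 2.3625 m

2.3625 m


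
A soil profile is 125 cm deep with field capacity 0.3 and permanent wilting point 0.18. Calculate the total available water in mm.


AWC = (FC - PWP) * d * 10
AWC = (0.3 - 0.18) * 125 * 10
AWC = 0.1200 * 125 * 10

150.0000 mm


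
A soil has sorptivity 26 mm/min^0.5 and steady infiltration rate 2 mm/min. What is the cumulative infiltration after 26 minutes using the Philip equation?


F = S*sqrt(t) + A*t
F = 26*sqrt(26) + 2*26
F = 26*5.099020 + 52

184.5745 mm


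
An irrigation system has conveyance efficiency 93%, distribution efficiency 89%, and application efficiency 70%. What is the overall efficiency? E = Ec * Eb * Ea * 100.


Ec = 0.93, Eb = 0.89, Ea = 0.7
E = 0.93 * 0.89 * 0.7 * 100 = 57.9390%

57.9390 %


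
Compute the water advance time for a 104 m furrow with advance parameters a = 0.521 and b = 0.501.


t = (L/a)^(1/b)
t = (104/0.521)^(1/0.501)
t = 199.616123^(1/0.501)

39012.9521 min


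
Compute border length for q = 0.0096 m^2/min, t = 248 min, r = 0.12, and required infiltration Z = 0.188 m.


L = q*t/((1+r)*Z)
L = 0.0096*248/((1+0.12)*0.188)
L = 2.3808/0.21056

11.3070 m


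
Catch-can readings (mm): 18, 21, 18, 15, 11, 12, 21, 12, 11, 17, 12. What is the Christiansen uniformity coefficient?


mean = 15.272727 mm
MAD = 3.388430 mm
CU = (1 - 3.388430/15.272727)*100

77.8139 %


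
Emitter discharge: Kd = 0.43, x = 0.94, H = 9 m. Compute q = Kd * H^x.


q = Kd * H^x = 0.43 * 9^0.94 = 0.43 * 7.888382

3.3920 L/h


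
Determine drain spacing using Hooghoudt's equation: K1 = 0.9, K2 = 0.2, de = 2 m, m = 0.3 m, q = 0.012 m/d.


S^2 = 8*K2*de*m/q + 4*K1*m^2/q
S^2 = 8*0.2*2*0.3/0.012 + 4*0.9*0.3^2/0.012
S = sqrt(107.0000)

10.3441 m


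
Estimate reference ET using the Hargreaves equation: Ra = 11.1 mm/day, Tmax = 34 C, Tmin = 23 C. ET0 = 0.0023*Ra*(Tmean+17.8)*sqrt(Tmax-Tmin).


Tmean = (Tmax + Tmin)/2 = (34 + 23)/2 = 28.5
ET0 = 0.0023 * 11.1 * (28.5 + 17.8) * sqrt(34 - 23)
ET0 = 0.0023 * 11.1 * 46.3 * 3.316625

3.9204 mm/day


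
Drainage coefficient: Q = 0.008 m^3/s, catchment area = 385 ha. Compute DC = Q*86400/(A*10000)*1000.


DC = Q * 86400 / (A * 10000) * 1000
DC = 0.008 * 86400 / (385 * 10000) * 1000
DC = 691200.0000 / 3850000

0.1795 mm/day


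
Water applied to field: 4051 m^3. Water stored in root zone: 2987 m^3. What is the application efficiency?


Ea = V_root / V_field * 100 = 2987 / 4051 * 100 = 73.7349%

73.7349 %


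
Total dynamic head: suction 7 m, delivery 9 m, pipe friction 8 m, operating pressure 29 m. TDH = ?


TDH = Hs + Hd + hf + Hp = 7 + 9 + 8 + 29 = 53

53 m


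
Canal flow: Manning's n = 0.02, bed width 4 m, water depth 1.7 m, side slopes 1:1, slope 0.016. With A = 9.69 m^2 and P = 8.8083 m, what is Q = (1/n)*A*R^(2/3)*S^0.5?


R = A/P = 9.69/8.8083 = 1.100099
Q = (1/0.02) * 9.69 * 1.100099^(2/3) * 0.016^0.5

65.3093 m^3/s


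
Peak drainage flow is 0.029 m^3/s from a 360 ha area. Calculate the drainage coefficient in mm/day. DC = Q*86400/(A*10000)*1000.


DC = Q * 86400 / (A * 10000) * 1000
DC = 0.029 * 86400 / (360 * 10000) * 1000
DC = 2505600.0000 / 3600000

0.6960 mm/day


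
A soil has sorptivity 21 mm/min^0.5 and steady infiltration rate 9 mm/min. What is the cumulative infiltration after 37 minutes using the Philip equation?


F = S*sqrt(t) + A*t
F = 21*sqrt(37) + 9*37
F = 21*6.082763 + 333

460.7380 mm


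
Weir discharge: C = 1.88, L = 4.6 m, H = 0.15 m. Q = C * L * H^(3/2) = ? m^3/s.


Q = C * L * H^(3/2) = 1.88 * 4.6 * 0.15^1.5 = 1.88 * 4.6 * 0.058095

0.5024 m^3/s


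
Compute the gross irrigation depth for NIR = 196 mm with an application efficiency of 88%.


Ea = 88% = 0.88
GID = NIR / Ea = 196 / 0.88 = 222.7273 mm

222.7273 mm


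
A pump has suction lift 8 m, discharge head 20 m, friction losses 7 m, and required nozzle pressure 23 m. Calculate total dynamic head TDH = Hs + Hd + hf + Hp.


TDH = Hs + Hd + hf + Hp = 8 + 20 + 7 + 23 = 58

58 m


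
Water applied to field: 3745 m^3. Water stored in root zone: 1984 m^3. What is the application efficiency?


Ea = V_root / V_field * 100 = 1984 / 3745 * 100 = 52.9773%

52.9773 %


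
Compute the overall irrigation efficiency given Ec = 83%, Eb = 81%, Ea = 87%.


Ec = 0.83, Eb = 0.81, Ea = 0.87
E = 0.83 * 0.81 * 0.87 * 100 = 58.4901%

58.4901 %


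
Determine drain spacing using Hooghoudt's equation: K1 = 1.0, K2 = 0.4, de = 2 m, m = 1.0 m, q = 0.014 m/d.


S^2 = 8*K2*de*m/q + 4*K1*m^2/q
S^2 = 8*0.4*2*1.0/0.014 + 4*1.0*1.0^2/0.014
S = sqrt(742.8571)

27.2554 m


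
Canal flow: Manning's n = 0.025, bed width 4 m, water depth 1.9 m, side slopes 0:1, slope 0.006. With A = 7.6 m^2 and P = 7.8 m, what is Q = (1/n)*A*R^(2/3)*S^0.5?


R = A/P = 7.6/7.8 = 0.974359
Q = (1/0.025) * 7.6 * 0.974359^(2/3) * 0.006^0.5

23.1435 m^3/s


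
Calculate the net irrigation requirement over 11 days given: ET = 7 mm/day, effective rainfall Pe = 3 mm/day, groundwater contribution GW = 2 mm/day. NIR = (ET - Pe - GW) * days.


Daily deficit = ET - Pe - GW = 7 - 3 - 2 = 2 mm/day
NIR = 2 * 11 = 22 mm

22.0000 mm


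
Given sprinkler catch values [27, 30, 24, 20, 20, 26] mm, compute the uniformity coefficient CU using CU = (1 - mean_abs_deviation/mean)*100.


mean = 24.500000 mm
MAD = 3.166667 mm
CU = (1 - 3.166667/24.500000)*100

87.0748 %


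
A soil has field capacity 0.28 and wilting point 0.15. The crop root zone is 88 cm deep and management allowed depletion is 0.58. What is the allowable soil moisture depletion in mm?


SMD = (FC - PWP) * d * MAD * 10
SMD = (0.28 - 0.15) * 88 * 0.58 * 10
SMD = 0.1300 * 88 * 0.58 * 10

66.3520 mm


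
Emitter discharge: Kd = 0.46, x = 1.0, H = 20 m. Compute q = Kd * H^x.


q = Kd * H^x = 0.46 * 20^1.0 = 0.46 * 20.000000

9.2000 L/h


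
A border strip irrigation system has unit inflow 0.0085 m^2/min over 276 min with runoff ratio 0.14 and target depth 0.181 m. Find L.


L = q*t/((1+r)*Z)
L = 0.0085*276/((1+0.14)*0.181)
L = 2.346/0.20634

11.3696 m


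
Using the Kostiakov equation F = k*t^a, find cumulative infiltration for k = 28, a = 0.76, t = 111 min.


F = k * t^a = 28 * 111^0.76
F = 28 * 35.846393

1003.6990 mm


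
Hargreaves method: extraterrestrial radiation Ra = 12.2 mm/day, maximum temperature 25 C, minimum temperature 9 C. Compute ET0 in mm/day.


Tmean = (Tmax + Tmin)/2 = (25 + 9)/2 = 17.0
ET0 = 0.0023 * 12.2 * (17.0 + 17.8) * sqrt(25 - 9)
ET0 = 0.0023 * 12.2 * 34.8 * 4.000000

3.9060 mm/day


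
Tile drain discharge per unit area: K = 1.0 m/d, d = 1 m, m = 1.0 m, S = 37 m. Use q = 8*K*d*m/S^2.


q = 8*K*d*m/S^2
q = 8*1.0*1*1.0/37^2
q = 8.0000 / 1369

0.0058 m/d


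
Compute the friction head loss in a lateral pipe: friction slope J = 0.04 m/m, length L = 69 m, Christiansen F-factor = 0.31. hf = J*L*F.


hf = J * L * F = 0.04 * 69 * 0.31 = 0.8556 m

0.8556 m


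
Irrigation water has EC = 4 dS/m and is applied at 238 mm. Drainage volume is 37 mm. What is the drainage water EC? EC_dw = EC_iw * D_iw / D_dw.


EC_dw = EC_iw * D_iw / D_dw
EC_dw = 4 * 238 / 37
EC_dw = 952 / 37

25.7297 dS/m


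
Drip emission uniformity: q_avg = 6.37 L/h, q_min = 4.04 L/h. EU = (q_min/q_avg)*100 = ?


EU = (q_min/q_avg)*100 = (4.04/6.37)*100 = 63.4223%

63.4223 %


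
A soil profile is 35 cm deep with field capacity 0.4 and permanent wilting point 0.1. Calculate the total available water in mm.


AWC = (FC - PWP) * d * 10
AWC = (0.4 - 0.1) * 35 * 10
AWC = 0.3000 * 35 * 10

105.0000 mm


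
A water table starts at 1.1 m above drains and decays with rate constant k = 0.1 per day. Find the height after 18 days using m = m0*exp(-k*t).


m = m0 * exp(-k*t)
m = 1.1 * exp(-0.1 * 18)
m = 1.1 * exp(-1.8000)

0.1818 m


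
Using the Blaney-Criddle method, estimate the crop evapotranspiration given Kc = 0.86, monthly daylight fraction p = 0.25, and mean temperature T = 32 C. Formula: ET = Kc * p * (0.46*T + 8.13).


ET = Kc * p * (0.46*T + 8.13)
ET = 0.86 * 0.25 * (0.46*32 + 8.13)
ET = 0.86 * 0.25 * 22.8500

4.9127 mm/day


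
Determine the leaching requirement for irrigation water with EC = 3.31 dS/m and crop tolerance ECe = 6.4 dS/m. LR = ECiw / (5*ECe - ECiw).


LR = ECiw / (5*ECe - ECiw)
LR = 3.31 / (5*6.4 - 3.31)
LR = 3.31 / 28.6900

0.1154


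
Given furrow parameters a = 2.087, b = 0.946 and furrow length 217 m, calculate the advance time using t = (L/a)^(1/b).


t = (L/a)^(1/b)
t = (217/2.087)^(1/0.946)
t = 103.977000^(1/0.946)

135.5405 min


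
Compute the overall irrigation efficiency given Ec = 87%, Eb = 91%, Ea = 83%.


Ec = 0.87, Eb = 0.91, Ea = 0.83
E = 0.87 * 0.91 * 0.83 * 100 = 65.7111%

65.7111 %


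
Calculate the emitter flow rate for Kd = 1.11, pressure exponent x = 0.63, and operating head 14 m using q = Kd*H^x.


q = Kd * H^x = 1.11 * 14^0.63 = 1.11 * 5.273035

5.8531 L/h


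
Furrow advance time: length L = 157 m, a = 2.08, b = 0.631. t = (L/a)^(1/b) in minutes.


t = (L/a)^(1/b)
t = (157/2.08)^(1/0.631)
t = 75.480769^(1/0.631)

946.1692 min


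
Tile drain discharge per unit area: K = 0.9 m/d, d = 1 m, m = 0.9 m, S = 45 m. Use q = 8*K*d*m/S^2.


q = 8*K*d*m/S^2
q = 8*0.9*1*0.9/45^2
q = 6.4800 / 2025

0.0032 m/d


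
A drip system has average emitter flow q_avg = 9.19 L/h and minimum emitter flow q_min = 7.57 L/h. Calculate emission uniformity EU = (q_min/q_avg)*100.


EU = (q_min/q_avg)*100 = (7.57/9.19)*100 = 82.3721%

82.3721 %


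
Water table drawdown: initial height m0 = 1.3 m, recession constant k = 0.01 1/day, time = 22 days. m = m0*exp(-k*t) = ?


m = m0 * exp(-k*t)
m = 1.3 * exp(-0.01 * 22)
m = 1.3 * exp(-0.2200)

1.0433 m


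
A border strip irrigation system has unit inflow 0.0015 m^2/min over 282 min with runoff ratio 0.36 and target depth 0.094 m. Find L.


L = q*t/((1+r)*Z)
L = 0.0015*282/((1+0.36)*0.094)
L = 0.423/0.12784

3.3088 m


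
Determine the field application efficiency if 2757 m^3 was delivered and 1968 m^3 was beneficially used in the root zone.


Ea = V_root / V_field * 100 = 1968 / 2757 * 100 = 71.3819%

71.3819 %


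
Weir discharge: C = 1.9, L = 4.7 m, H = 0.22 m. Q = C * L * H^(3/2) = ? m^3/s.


Q = C * L * H^(3/2) = 1.9 * 4.7 * 0.22^1.5 = 1.9 * 4.7 * 0.103189

0.9215 m^3/s


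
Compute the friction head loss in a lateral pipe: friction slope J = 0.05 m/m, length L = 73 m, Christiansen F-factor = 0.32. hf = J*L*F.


hf = J * L * F = 0.05 * 73 * 0.32 = 1.1680 m

1.1680 m


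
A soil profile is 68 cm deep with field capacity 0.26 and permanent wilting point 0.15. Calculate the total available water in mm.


AWC = (FC - PWP) * d * 10
AWC = (0.26 - 0.15) * 68 * 10
AWC = 0.1100 * 68 * 10

74.8000 mm


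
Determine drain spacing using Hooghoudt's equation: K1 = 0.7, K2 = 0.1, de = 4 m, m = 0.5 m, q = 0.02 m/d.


S^2 = 8*K2*de*m/q + 4*K1*m^2/q
S^2 = 8*0.1*4*0.5/0.02 + 4*0.7*0.5^2/0.02
S = sqrt(115.0000)

10.7238 m


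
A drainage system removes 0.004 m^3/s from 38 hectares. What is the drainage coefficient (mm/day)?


DC = Q * 86400 / (A * 10000) * 1000
DC = 0.004 * 86400 / (38 * 10000) * 1000
DC = 345600.0000 / 380000

0.9095 mm/day


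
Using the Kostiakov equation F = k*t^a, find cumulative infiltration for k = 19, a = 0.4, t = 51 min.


F = k * t^a = 19 * 51^0.4
F = 19 * 4.819789

91.5760 mm


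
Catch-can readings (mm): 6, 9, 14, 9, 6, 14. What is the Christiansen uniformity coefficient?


mean = 9.666667 mm
MAD = 2.888889 mm
CU = (1 - 2.888889/9.666667)*100

70.1149 %


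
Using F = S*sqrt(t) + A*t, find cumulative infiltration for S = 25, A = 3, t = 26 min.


F = S*sqrt(t) + A*t
F = 25*sqrt(26) + 3*26
F = 25*5.099020 + 78

205.4755 mm


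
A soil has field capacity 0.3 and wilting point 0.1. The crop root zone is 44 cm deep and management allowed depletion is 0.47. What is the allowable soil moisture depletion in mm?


SMD = (FC - PWP) * d * MAD * 10
SMD = (0.3 - 0.1) * 44 * 0.47 * 10
SMD = 0.2000 * 44 * 0.47 * 10

41.3600 mm


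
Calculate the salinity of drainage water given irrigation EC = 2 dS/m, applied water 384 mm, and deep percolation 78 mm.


EC_dw = EC_iw * D_iw / D_dw
EC_dw = 2 * 384 / 78
EC_dw = 768 / 78

9.8462 dS/m


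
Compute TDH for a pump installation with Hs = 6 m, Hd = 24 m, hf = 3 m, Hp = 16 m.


TDH = Hs + Hd + hf + Hp = 6 + 24 + 3 + 16 = 49

49 m


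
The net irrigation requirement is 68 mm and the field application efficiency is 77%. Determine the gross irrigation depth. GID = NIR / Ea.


Ea = 77% = 0.77
GID = NIR / Ea = 68 / 0.77 = 88.3117 mm

88.3117 mm


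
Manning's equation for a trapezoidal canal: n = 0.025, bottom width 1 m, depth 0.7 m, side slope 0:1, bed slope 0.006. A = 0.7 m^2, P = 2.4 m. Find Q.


R = A/P = 0.7/2.4 = 0.291667
Q = (1/0.025) * 0.7 * 0.291667^(2/3) * 0.006^0.5

0.9539 m^3/s


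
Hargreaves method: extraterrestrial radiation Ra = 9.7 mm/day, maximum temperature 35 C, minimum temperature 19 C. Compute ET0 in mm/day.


Tmean = (Tmax + Tmin)/2 = (35 + 19)/2 = 27.0
ET0 = 0.0023 * 9.7 * (27.0 + 17.8) * sqrt(35 - 19)
ET0 = 0.0023 * 9.7 * 44.8 * 4.000000

3.9980 mm/day


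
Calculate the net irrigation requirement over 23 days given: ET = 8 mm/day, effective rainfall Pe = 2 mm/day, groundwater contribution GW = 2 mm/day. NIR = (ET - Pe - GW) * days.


Daily deficit = ET - Pe - GW = 8 - 2 - 2 = 4 mm/day
NIR = 4 * 23 = 92 mm

92.0000 mm


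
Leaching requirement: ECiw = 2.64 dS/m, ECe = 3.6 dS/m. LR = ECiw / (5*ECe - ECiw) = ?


LR = ECiw / (5*ECe - ECiw)
LR = 2.64 / (5*3.6 - 2.64)
LR = 2.64 / 15.3600

0.1719


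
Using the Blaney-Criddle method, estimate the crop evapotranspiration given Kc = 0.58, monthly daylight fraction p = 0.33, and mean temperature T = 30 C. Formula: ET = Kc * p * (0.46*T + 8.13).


ET = Kc * p * (0.46*T + 8.13)
ET = 0.58 * 0.33 * (0.46*30 + 8.13)
ET = 0.58 * 0.33 * 21.9300

4.1974 mm/day


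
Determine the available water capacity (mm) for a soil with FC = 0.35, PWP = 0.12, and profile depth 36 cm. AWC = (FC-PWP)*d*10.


AWC = (FC - PWP) * d * 10
AWC = (0.35 - 0.12) * 36 * 10
AWC = 0.2300 * 36 * 10

82.8000 mm


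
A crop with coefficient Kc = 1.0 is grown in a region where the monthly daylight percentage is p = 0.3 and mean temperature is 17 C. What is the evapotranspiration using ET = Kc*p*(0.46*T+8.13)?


ET = Kc * p * (0.46*T + 8.13)
ET = 1.0 * 0.3 * (0.46*17 + 8.13)
ET = 1.0 * 0.3 * 15.9500

4.7850 mm/day


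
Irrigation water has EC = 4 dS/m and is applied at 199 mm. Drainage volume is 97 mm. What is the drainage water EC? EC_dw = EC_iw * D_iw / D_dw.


EC_dw = EC_iw * D_iw / D_dw
EC_dw = 4 * 199 / 97
EC_dw = 796 / 97

8.2062 dS/m


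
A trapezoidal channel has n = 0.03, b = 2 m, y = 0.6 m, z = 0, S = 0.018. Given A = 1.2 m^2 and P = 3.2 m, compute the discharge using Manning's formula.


R = A/P = 1.2/3.2 = 0.375000
Q = (1/0.03) * 1.2 * 0.375000^(2/3) * 0.018^0.5

2.7907 m^3/s


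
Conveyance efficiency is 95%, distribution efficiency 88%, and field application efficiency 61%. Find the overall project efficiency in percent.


Ec = 0.95, Eb = 0.88, Ea = 0.61
E = 0.95 * 0.88 * 0.61 * 100 = 50.9960%

50.9960 %


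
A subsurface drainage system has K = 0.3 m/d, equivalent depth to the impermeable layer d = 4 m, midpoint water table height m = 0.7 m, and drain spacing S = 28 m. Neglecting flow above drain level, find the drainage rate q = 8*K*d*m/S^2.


q = 8*K*d*m/S^2
q = 8*0.3*4*0.7/28^2
q = 6.7200 / 784

0.0086 m/d


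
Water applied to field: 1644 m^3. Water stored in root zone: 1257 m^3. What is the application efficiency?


Ea = V_root / V_field * 100 = 1257 / 1644 * 100 = 76.4599%

76.4599 %


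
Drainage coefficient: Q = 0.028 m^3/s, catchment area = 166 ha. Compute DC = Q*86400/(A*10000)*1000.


DC = Q * 86400 / (A * 10000) * 1000
DC = 0.028 * 86400 / (166 * 10000) * 1000
DC = 2419200.0000 / 1660000

1.4573 mm/day


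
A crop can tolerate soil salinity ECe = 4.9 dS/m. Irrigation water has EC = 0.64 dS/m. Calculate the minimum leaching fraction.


LR = ECiw / (5*ECe - ECiw)
LR = 0.64 / (5*4.9 - 0.64)
LR = 0.64 / 23.8600

0.0268


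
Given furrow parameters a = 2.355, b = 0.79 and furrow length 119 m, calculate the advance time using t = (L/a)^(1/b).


t = (L/a)^(1/b)
t = (119/2.355)^(1/0.79)
t = 50.530786^(1/0.79)

143.3508 min


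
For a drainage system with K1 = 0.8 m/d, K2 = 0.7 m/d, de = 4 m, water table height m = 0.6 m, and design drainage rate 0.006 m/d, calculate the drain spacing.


S^2 = 8*K2*de*m/q + 4*K1*m^2/q
S^2 = 8*0.7*4*0.6/0.006 + 4*0.8*0.6^2/0.006
S = sqrt(2432.0000)

49.3153 m


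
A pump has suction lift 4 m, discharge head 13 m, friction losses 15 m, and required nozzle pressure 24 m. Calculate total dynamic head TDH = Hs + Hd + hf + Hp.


TDH = Hs + Hd + hf + Hp = 4 + 13 + 15 + 24 = 56

56 m


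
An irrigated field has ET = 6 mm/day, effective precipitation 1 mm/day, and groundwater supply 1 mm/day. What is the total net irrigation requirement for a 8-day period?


Daily deficit = ET - Pe - GW = 6 - 1 - 1 = 4 mm/day
NIR = 4 * 8 = 32 mm

32.0000 mm


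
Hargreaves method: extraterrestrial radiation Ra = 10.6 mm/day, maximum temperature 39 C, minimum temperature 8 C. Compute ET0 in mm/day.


Tmean = (Tmax + Tmin)/2 = (39 + 8)/2 = 23.5
ET0 = 0.0023 * 10.6 * (23.5 + 17.8) * sqrt(39 - 8)
ET0 = 0.0023 * 10.6 * 41.3 * 5.567764

5.6061 mm/day


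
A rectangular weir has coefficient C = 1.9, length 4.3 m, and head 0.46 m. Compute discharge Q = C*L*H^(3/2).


Q = C * L * H^(3/2) = 1.9 * 4.3 * 0.46^1.5 = 1.9 * 4.3 * 0.311987

2.5489 m^3/s


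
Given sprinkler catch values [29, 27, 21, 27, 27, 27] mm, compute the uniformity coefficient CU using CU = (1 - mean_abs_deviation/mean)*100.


mean = 26.333333 mm
MAD = 1.777778 mm
CU = (1 - 1.777778/26.333333)*100

93.2489 %


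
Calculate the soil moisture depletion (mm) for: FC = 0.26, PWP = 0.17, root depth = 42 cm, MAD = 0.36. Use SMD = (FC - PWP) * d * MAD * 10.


SMD = (FC - PWP) * d * MAD * 10
SMD = (0.26 - 0.17) * 42 * 0.36 * 10
SMD = 0.0900 * 42 * 0.36 * 10

13.6080 mm


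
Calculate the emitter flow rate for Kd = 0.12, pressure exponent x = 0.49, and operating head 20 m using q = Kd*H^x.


q = Kd * H^x = 0.12 * 20^0.49 = 0.12 * 4.340150

0.5208 L/h


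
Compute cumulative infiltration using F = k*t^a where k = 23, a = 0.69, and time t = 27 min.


F = k * t^a = 23 * 27^0.69
F = 23 * 9.719434

223.5470 mm


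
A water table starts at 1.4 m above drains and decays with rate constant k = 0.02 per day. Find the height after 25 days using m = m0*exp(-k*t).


m = m0 * exp(-k*t)
m = 1.4 * exp(-0.02 * 25)
m = 1.4 * exp(-0.5000)

0.8491 m


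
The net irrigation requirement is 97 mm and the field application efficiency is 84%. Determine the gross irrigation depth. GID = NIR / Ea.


Ea = 84% = 0.84
GID = NIR / Ea = 97 / 0.84 = 115.4762 mm

115.4762 mm


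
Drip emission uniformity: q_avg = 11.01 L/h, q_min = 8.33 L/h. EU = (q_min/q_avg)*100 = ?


EU = (q_min/q_avg)*100 = (8.33/11.01)*100 = 75.6585%

75.6585 %


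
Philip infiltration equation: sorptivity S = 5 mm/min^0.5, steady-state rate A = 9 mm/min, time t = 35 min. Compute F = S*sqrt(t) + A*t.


F = S*sqrt(t) + A*t
F = 5*sqrt(35) + 9*35
F = 5*5.916080 + 315

344.5804 mm


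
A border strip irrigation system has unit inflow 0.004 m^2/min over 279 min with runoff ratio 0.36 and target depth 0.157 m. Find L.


L = q*t/((1+r)*Z)
L = 0.004*279/((1+0.36)*0.157)
L = 1.116/0.21352

5.2267 m


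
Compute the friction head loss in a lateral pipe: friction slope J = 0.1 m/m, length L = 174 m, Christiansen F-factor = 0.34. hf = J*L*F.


hf = J * L * F = 0.1 * 174 * 0.34 = 5.9160 m

5.9160 m


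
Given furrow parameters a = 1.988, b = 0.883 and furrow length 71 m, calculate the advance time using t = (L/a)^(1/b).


t = (L/a)^(1/b)
t = (71/1.988)^(1/0.883)
t = 35.714286^(1/0.883)

57.3585 min


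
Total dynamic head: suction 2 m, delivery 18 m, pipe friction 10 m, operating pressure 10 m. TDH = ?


TDH = Hs + Hd + hf + Hp = 2 + 18 + 10 + 10 = 40

40 m


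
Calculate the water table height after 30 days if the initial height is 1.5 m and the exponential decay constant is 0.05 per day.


m = m0 * exp(-k*t)
m = 1.5 * exp(-0.05 * 30)
m = 1.5 * exp(-1.5000)

0.3347 m


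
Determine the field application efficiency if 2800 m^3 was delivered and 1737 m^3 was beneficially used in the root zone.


Ea = V_root / V_field * 100 = 1737 / 2800 * 100 = 62.0357%

62.0357 %


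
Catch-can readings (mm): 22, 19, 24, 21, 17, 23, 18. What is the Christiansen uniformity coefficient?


mean = 20.571429 mm
MAD = 2.204082 mm
CU = (1 - 2.204082/20.571429)*100

89.2857 %


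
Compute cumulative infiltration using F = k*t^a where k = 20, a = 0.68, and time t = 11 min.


F = k * t^a = 20 * 11^0.68
F = 20 * 5.106779

102.1356 mm


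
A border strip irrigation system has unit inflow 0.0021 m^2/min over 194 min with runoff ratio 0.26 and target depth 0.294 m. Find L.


L = q*t/((1+r)*Z)
L = 0.0021*194/((1+0.26)*0.294)
L = 0.4074/0.37044

1.0998 m


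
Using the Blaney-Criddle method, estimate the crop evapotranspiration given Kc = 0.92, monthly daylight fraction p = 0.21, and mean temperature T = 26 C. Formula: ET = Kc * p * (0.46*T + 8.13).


ET = Kc * p * (0.46*T + 8.13)
ET = 0.92 * 0.21 * (0.46*26 + 8.13)
ET = 0.92 * 0.21 * 20.0900

3.8814 mm/day


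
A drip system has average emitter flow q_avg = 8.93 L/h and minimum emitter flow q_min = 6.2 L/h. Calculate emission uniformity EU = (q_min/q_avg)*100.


EU = (q_min/q_avg)*100 = (6.2/8.93)*100 = 69.4289%

69.4289 %


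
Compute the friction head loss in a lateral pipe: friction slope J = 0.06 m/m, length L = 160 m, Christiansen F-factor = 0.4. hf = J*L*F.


hf = J * L * F = 0.06 * 160 * 0.4 = 3.8400 m

3.8400 m


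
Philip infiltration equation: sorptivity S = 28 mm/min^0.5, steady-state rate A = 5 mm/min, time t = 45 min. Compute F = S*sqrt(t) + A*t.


F = S*sqrt(t) + A*t
F = 28*sqrt(45) + 5*45
F = 28*6.708204 + 225

412.8297 mm


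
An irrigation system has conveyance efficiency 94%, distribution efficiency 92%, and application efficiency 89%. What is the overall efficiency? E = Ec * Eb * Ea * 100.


Ec = 0.94, Eb = 0.92, Ea = 0.89
E = 0.94 * 0.92 * 0.89 * 100 = 76.9672%

76.9672 %


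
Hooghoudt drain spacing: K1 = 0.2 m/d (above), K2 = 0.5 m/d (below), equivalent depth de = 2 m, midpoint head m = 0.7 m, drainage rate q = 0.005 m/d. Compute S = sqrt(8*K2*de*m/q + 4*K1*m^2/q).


S^2 = 8*K2*de*m/q + 4*K1*m^2/q
S^2 = 8*0.5*2*0.7/0.005 + 4*0.2*0.7^2/0.005
S = sqrt(1198.4000)

34.6179 m
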